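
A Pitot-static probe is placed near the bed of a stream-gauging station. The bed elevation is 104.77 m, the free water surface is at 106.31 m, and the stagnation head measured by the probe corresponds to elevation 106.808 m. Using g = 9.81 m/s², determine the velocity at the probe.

Near the bed, under hydrostatic conditions, the piezometric head (z + ψ) equals the free-surface elevation, 106.31 m.
Velocity head = total − piezometric = 106.808 − 106.31 = 0.498 m.
v = √(2g·h_v) = √(2 × 9.81 × 0.498) = 3.13 m/s.

v ≈ 3.13 m/s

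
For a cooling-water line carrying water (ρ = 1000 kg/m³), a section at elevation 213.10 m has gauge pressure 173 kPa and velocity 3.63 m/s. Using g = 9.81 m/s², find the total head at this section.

h ≈ 231.41 m

Pressure head ψ = P/(ρg) = 173×1000 / (1000 × 9.81) = 17.64 m.
Velocity head = v²/(2g) = 3.63² / (2 × 9.81) = 0.672 m.
h = z + ψ + v²/(2g) = 213.10 + 17.64 + 0.672 = 231.41 m.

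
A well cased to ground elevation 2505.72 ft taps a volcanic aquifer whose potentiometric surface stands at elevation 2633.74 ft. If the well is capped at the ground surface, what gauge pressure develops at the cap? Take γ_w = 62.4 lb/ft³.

Head above the cap: Δh = 2633.74 − 2505.72 = 128.02 ft.
P = γΔh/144 = 62.4 × 128.02 / 144 = 55.5 psi.

P ≈ 55.5 psi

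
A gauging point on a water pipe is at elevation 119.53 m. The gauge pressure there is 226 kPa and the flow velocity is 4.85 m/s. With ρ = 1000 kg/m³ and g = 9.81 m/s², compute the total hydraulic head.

h ≈ 143.77 m

Pressure head ψ = P/(ρg) = 226×1000 / (1000 × 9.81) = 23.04 m.
Velocity head = v²/(2g) = 4.85² / (2 × 9.81) = 1.199 m.
h = z + ψ + v²/(2g) = 119.53 + 23.04 + 1.199 = 143.77 m.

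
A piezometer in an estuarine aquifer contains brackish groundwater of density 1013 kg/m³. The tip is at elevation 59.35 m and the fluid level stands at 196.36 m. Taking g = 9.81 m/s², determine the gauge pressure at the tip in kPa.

Pressure head ψ = h − z = 196.36 − 59.35 = 137.01 m.
P = ρgψ = 1013 × 9.81 × 137.01 = 1361541 Pa ≈ 1360 kPa.

P ≈ 1360 kPa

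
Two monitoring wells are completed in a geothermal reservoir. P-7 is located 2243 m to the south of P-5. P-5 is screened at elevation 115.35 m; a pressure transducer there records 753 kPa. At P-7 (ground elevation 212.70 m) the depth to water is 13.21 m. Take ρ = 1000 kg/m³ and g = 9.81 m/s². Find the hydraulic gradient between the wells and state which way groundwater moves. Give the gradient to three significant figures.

i ≈ 0.00329; groundwater flows toward the north

Pressure head at P-5: ψ = P/(ρg) = 753×1000 / (1000 × 9.81) = 76.76 m.
Total head at P-5: h = z + ψ = 115.35 + 76.76 = 192.11 m.
Total head at P-7: h = 212.70 − 13.21 = 199.49 m.
Head difference: h(P-5) − h(P-7) = 192.11 − 199.49 = -7.38 m.
Hydraulic gradient: i = |Δh| / L = 7.38 / 2243 = 0.00329.
Flow is from higher to lower head: from P-7 toward P-5, i.e. toward the north.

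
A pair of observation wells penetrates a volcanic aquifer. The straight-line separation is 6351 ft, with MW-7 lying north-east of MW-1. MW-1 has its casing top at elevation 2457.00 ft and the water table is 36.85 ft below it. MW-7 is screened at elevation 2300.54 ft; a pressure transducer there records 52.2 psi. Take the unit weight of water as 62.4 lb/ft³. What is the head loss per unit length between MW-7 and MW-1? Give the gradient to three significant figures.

i ≈ 0.000134 ft/ft

Total head at MW-1: h = 2457.00 − 36.85 = 2420.15 ft.
Pressure head at MW-7: ψ = 144·P/γ = 144 × 52.2 / 62.4 = 120.46 ft.
Total head at MW-7: h = z + ψ = 2300.54 + 120.46 = 2421.00 ft.
Head difference: h(MW-1) − h(MW-7) = 2420.15 − 2421.00 = -0.85 ft.
Hydraulic gradient: i = |Δh| / L = 0.85 / 6351 = 0.000134.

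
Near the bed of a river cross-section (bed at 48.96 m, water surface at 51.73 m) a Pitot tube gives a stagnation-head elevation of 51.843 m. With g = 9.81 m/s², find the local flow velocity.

v ≈ 1.49 m/s

Near the bed, under hydrostatic conditions, the piezometric head (z + ψ) equals the free-surface elevation, 51.73 m.
Velocity head = total − piezometric = 51.843 − 51.73 = 0.113 m.
v = √(2g·h_v) = √(2 × 9.81 × 0.113) = 1.49 m/s.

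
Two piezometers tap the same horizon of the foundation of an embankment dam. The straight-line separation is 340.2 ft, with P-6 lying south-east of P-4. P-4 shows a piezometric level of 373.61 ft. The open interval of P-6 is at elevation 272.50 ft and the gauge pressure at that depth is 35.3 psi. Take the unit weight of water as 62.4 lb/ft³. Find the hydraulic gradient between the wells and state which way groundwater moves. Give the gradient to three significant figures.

Total head at P-4: h = 373.61 ft (water level in the piezometer is the total head).
Pressure head at P-6: ψ = 144·P/γ = 144 × 35.3 / 62.4 = 81.46 ft.
Total head at P-6: h = z + ψ = 272.50 + 81.46 = 353.96 ft.
Head difference: h(P-4) − h(P-6) = 373.61 − 353.96 = 19.65 ft.
Hydraulic gradient: i = |Δh| / L = 19.65 / 340.2 = 0.0578.
Flow is from higher to lower head: from P-4 toward P-6, i.e. toward the south-east.

i ≈ 0.0578; groundwater flows toward the south-east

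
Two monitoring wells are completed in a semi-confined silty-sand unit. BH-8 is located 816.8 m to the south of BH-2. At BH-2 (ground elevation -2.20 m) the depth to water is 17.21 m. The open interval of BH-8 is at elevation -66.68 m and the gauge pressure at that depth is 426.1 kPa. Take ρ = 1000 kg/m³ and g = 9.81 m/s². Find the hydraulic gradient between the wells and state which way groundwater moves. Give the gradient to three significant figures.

Total head at BH-2: h = -2.20 − 17.21 = -19.41 m.
Pressure head at BH-8: ψ = P/(ρg) = 426.1×1000 / (1000 × 9.81) = 43.44 m.
Total head at BH-8: h = z + ψ = -66.68 + 43.44 = -23.24 m.
Head difference: h(BH-2) − h(BH-8) = -19.41 − (-23.24) = 3.83 m.
Hydraulic gradient: i = |Δh| / L = 3.83 / 816.8 = 0.00469.
Flow is from higher to lower head: from BH-2 toward BH-8, i.e. toward the south.

i ≈ 0.00469; groundwater flows toward the south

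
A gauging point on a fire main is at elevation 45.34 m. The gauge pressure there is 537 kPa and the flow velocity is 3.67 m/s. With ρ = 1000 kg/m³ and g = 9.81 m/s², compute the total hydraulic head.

h ≈ 100.77 m

Pressure head ψ = P/(ρg) = 537×1000 / (1000 × 9.81) = 54.74 m.
Velocity head = v²/(2g) = 3.67² / (2 × 9.81) = 0.686 m.
h = z + ψ + v²/(2g) = 45.34 + 54.74 + 0.686 = 100.77 m.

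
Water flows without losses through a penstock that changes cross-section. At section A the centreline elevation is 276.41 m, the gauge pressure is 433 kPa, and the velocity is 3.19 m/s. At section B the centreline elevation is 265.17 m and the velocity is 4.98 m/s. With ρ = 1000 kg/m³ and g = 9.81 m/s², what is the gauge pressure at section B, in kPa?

Pressure head at A: ψ₁ = P₁/(ρg) = 433×1000 / (1000 × 9.81) = 44.14 m.
Velocity heads: v₁²/2g = 3.19²/19.62 = 0.519 m; v₂²/2g = 4.98²/19.62 = 1.264 m.
Total head H = z₁ + ψ₁ + v₁²/2g = 276.41 + 44.14 + 0.519 = 321.07 m.
ψ₂ = H − z₂ − v₂²/2g = 321.07 − 265.17 − 1.264 = 54.64 m.
P₂ = ρgψ₂ = 1000 × 9.81 × 54.64 ≈ 536 kPa.

P₂ ≈ 536 kPa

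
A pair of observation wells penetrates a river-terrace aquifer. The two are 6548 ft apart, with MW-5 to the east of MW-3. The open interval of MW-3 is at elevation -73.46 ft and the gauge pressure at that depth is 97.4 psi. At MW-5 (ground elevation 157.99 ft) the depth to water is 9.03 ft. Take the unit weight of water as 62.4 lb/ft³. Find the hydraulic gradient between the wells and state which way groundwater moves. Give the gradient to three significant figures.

i ≈ 0.000359; groundwater flows toward the east

Pressure head at MW-3: ψ = 144·P/γ = 144 × 97.4 / 62.4 = 224.77 ft.
Total head at MW-3: h = z + ψ = -73.46 + 224.77 = 151.31 ft.
Total head at MW-5: h = 157.99 − 9.03 = 148.96 ft.
Head difference: h(MW-3) − h(MW-5) = 151.31 − 148.96 = 2.35 ft.
Hydraulic gradient: i = |Δh| / L = 2.35 / 6548 = 0.000359.
Flow is from higher to lower head: from MW-3 toward MW-5, i.e. toward the east.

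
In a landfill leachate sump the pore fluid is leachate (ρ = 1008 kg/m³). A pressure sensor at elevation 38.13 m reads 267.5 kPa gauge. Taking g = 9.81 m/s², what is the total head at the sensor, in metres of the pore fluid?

ψ = P/(ρg) = 267.5×1000 / (1008 × 9.81) = 27.05 m.
h = z + ψ = 38.13 + 27.05 = 65.18 m.

h ≈ 65.18 m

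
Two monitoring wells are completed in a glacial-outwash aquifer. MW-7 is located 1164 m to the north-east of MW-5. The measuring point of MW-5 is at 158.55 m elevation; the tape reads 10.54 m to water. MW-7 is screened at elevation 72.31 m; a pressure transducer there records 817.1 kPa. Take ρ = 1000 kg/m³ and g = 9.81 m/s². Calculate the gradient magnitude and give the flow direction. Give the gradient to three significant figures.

Total head at MW-5: h = 158.55 − 10.54 = 148.01 m.
Pressure head at MW-7: ψ = P/(ρg) = 817.1×1000 / (1000 × 9.81) = 83.29 m.
Total head at MW-7: h = z + ψ = 72.31 + 83.29 = 155.60 m.
Head difference: h(MW-5) − h(MW-7) = 148.01 − 155.60 = -7.59 m.
Hydraulic gradient: i = |Δh| / L = 7.59 / 1164 = 0.00652.
Flow is from higher to lower head: from MW-7 toward MW-5, i.e. toward the south-west.

i ≈ 0.00652; groundwater flows toward the south-west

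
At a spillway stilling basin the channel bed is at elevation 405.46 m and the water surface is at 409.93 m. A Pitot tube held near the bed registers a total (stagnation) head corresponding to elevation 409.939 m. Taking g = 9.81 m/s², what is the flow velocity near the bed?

Near the bed, under hydrostatic conditions, the piezometric head (z + ψ) equals the free-surface elevation, 409.93 m.
Velocity head = total − piezometric = 409.939 − 409.93 = 0.009 m.
v = √(2g·h_v) = √(2 × 9.81 × 0.009) = 0.420 m/s.

v ≈ 0.420 m/s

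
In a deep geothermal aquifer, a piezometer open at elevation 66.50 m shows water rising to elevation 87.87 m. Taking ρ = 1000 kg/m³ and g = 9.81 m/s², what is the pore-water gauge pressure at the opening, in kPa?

Pressure head ψ = h − z = 87.87 − 66.50 = 21.37 m.
P = ρgψ = 1000 × 9.81 × 21.37 = 209640 Pa ≈ 210 kPa.

P ≈ 210 kPa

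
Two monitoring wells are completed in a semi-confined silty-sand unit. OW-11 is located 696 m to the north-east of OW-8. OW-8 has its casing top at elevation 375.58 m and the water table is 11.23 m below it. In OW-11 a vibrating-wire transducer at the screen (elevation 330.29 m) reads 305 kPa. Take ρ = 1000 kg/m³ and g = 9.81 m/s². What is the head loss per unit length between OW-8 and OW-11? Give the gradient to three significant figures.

Total head at OW-8: h = 375.58 − 11.23 = 364.35 m.
Pressure head at OW-11: ψ = P/(ρg) = 305×1000 / (1000 × 9.81) = 31.09 m.
Total head at OW-11: h = z + ψ = 330.29 + 31.09 = 361.38 m.
Head difference: h(OW-8) − h(OW-11) = 364.35 − 361.38 = 2.97 m.
Hydraulic gradient: i = |Δh| / L = 2.97 / 696 = 0.00427.

i ≈ 0.00427 m/m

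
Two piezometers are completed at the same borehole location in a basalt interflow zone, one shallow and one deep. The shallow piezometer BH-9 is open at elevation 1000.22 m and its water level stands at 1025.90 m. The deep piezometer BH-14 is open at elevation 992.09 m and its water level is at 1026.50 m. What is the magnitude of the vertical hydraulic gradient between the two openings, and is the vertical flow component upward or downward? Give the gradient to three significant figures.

|i_v| ≈ 0.0738; vertical flow is upward

Total head at BH-9: h = 1025.90 m (water level in the standpipe).
Total head at BH-14: h = 1026.50 m.
Δh = h(BH-9) − h(BH-14) = 1025.90 − 1026.50 = -0.60 m.
Vertical separation Δz = 1000.22 − 992.09 = 8.13 m.
|i_v| = |Δh| / Δz = 0.60 / 8.13 = 0.0738.
Head is higher in the deep piezometer, so vertical flow is upward (discharge condition).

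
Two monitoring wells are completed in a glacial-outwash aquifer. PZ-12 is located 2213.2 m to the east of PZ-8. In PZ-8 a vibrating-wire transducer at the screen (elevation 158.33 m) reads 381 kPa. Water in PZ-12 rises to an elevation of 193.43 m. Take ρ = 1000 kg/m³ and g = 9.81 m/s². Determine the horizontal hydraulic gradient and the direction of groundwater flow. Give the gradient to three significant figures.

Pressure head at PZ-8: ψ = P/(ρg) = 381×1000 / (1000 × 9.81) = 38.84 m.
Total head at PZ-8: h = z + ψ = 158.33 + 38.84 = 197.17 m.
Total head at PZ-12: h = 193.43 m (water level in the piezometer is the total head).
Head difference: h(PZ-8) − h(PZ-12) = 197.17 − 193.43 = 3.74 m.
Hydraulic gradient: i = |Δh| / L = 3.74 / 2213.2 = 0.00169.
Flow is from higher to lower head: from PZ-8 toward PZ-12, i.e. toward the east.

i ≈ 0.00169; groundwater flows toward the east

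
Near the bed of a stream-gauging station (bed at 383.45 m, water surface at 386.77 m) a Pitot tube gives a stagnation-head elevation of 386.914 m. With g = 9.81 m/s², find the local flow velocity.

Near the bed, under hydrostatic conditions, the piezometric head (z + ψ) equals the free-surface elevation, 386.77 m.
Velocity head = total − piezometric = 386.914 − 386.77 = 0.144 m.
v = √(2g·h_v) = √(2 × 9.81 × 0.144) = 1.68 m/s.

v ≈ 1.68 m/s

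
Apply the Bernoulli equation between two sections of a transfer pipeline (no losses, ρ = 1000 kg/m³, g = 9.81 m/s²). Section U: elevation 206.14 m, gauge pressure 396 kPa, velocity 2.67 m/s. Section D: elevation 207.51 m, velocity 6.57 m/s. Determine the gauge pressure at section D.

Pressure head at U: ψ₁ = P₁/(ρg) = 396×1000 / (1000 × 9.81) = 40.37 m.
Velocity heads: v₁²/2g = 2.67²/19.62 = 0.363 m; v₂²/2g = 6.57²/19.62 = 2.200 m.
Total head H = z₁ + ψ₁ + v₁²/2g = 206.14 + 40.37 + 0.363 = 246.87 m.
ψ₂ = H − z₂ − v₂²/2g = 246.87 − 207.51 − 2.200 = 37.16 m.
P₂ = ρgψ₂ = 1000 × 9.81 × 37.16 ≈ 365 kPa.

P₂ ≈ 365 kPa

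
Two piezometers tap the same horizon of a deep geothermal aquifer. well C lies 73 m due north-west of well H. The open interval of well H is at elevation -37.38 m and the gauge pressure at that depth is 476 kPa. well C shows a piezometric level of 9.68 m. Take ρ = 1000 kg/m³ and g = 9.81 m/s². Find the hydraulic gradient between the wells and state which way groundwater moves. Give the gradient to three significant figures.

Pressure head at well H: ψ = P/(ρg) = 476×1000 / (1000 × 9.81) = 48.52 m.
Total head at well H: h = z + ψ = -37.38 + 48.52 = 11.14 m.
Total head at well C: h = 9.68 m (water level in the piezometer is the total head).
Head difference: h(well H) − h(well C) = 11.14 − 9.68 = 1.46 m.
Hydraulic gradient: i = |Δh| / L = 1.46 / 73 = 0.0200.
Flow is from higher to lower head: from well H toward well C, i.e. toward the north-west.

i ≈ 0.0200; groundwater flows toward the north-west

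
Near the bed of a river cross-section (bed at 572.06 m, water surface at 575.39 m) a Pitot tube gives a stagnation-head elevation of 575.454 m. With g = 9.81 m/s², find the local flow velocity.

v ≈ 1.12 m/s

Near the bed, under hydrostatic conditions, the piezometric head (z + ψ) equals the free-surface elevation, 575.39 m.
Velocity head = total − piezometric = 575.454 − 575.39 = 0.064 m.
v = √(2g·h_v) = √(2 × 9.81 × 0.064) = 1.12 m/s.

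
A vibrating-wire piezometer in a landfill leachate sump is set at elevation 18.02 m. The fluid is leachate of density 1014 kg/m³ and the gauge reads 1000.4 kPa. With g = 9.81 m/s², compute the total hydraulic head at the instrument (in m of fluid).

ψ = P/(ρg) = 1000.4×1000 / (1014 × 9.81) = 100.57 m.
h = z + ψ = 18.02 + 100.57 = 118.59 m.

h ≈ 118.59 m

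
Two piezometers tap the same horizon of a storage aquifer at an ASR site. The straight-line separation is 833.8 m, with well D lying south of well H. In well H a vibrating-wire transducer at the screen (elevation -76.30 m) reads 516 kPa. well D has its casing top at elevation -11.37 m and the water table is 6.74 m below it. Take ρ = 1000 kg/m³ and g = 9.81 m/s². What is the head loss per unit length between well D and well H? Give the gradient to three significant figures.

i ≈ 0.00670 m/m

Pressure head at well H: ψ = P/(ρg) = 516×1000 / (1000 × 9.81) = 52.60 m.
Total head at well H: h = z + ψ = -76.30 + 52.60 = -23.70 m.
Total head at well D: h = -11.37 − 6.74 = -18.11 m.
Head difference: h(well H) − h(well D) = -23.70 − (-18.11) = -5.59 m.
Hydraulic gradient: i = |Δh| / L = 5.59 / 833.8 = 0.00670.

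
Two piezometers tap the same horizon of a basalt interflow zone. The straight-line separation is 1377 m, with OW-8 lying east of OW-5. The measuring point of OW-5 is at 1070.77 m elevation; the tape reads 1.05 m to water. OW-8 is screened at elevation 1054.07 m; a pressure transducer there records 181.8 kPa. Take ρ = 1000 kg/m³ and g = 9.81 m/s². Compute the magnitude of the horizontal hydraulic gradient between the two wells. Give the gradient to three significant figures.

i ≈ 0.00209

Total head at OW-5: h = 1070.77 − 1.05 = 1069.72 m.
Pressure head at OW-8: ψ = P/(ρg) = 181.8×1000 / (1000 × 9.81) = 18.53 m.
Total head at OW-8: h = z + ψ = 1054.07 + 18.53 = 1072.60 m.
Head difference: h(OW-5) − h(OW-8) = 1069.72 − 1072.60 = -2.88 m.
Hydraulic gradient: i = |Δh| / L = 2.88 / 1377 = 0.00209.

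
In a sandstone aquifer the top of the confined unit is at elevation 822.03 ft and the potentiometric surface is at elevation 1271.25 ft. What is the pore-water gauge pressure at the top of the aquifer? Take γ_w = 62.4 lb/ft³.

P ≈ 195 psi

Pressure head at the aquifer top: ψ = h − z = 1271.25 − 822.03 = 449.22 ft.
P = γψ/144 = 62.4 × 449.22 / 144 = 195 psi.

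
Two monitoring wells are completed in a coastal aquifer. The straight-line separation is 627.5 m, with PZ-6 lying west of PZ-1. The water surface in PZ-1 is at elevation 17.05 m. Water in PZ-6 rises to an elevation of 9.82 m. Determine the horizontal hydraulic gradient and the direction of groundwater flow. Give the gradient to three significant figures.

i ≈ 0.0115; groundwater flows toward the west

Total head at PZ-1: h = 17.05 m (water level in the piezometer is the total head).
Total head at PZ-6: h = 9.82 m (water level in the piezometer is the total head).
Head difference: h(PZ-1) − h(PZ-6) = 17.05 − 9.82 = 7.23 m.
Hydraulic gradient: i = |Δh| / L = 7.23 / 627.5 = 0.0115.
Flow is from higher to lower head: from PZ-1 toward PZ-6, i.e. toward the west.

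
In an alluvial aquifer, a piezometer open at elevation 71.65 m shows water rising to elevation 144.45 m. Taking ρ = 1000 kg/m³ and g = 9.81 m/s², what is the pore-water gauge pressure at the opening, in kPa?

P ≈ 714 kPa

Pressure head ψ = h − z = 144.45 − 71.65 = 72.80 m.
P = ρgψ = 1000 × 9.81 × 72.80 = 714168 Pa ≈ 714 kPa.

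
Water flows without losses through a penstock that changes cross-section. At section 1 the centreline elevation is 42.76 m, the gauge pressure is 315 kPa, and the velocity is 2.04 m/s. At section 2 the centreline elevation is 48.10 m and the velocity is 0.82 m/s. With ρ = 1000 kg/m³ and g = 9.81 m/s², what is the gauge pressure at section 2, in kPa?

P₂ ≈ 264 kPa

Pressure head at 1: ψ₁ = P₁/(ρg) = 315×1000 / (1000 × 9.81) = 32.11 m.
Velocity heads: v₁²/2g = 2.04²/19.62 = 0.212 m; v₂²/2g = 0.82²/19.62 = 0.034 m.
Total head H = z₁ + ψ₁ + v₁²/2g = 42.76 + 32.11 + 0.212 = 75.08 m.
ψ₂ = H − z₂ − v₂²/2g = 75.08 − 48.10 − 0.034 = 26.95 m.
P₂ = ρgψ₂ = 1000 × 9.81 × 26.95 ≈ 264 kPa.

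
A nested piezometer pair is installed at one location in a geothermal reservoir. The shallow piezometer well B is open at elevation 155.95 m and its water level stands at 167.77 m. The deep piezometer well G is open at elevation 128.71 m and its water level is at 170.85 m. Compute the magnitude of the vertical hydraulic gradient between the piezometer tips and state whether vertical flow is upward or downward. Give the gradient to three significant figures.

|i_v| ≈ 0.113; vertical flow is upward

Total head at well B: h = 167.77 m (water level in the standpipe).
Total head at well G: h = 170.85 m.
Δh = h(well B) − h(well G) = 167.77 − 170.85 = -3.08 m.
Vertical separation Δz = 155.95 − 128.71 = 27.24 m.
|i_v| = |Δh| / Δz = 3.08 / 27.24 = 0.113.
Head is higher in the deep piezometer, so vertical flow is upward (discharge condition).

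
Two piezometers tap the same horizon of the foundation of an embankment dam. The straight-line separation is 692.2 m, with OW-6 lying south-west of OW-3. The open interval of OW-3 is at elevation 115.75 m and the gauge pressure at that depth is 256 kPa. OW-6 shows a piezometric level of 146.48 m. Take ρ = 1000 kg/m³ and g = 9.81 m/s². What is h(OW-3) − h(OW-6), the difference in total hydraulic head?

Δh ≈ -4.63 m

Pressure head at OW-3: ψ = P/(ρg) = 256×1000 / (1000 × 9.81) = 26.10 m.
Total head at OW-3: h = z + ψ = 115.75 + 26.10 = 141.85 m.
Total head at OW-6: h = 146.48 m (water level in the piezometer is the total head).
Head difference: h(OW-3) − h(OW-6) = 141.85 − 146.48 = -4.63 m.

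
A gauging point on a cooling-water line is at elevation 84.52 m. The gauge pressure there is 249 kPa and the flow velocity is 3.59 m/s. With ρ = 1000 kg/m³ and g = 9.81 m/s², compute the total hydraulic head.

Pressure head ψ = P/(ρg) = 249×1000 / (1000 × 9.81) = 25.38 m.
Velocity head = v²/(2g) = 3.59² / (2 × 9.81) = 0.657 m.
h = z + ψ + v²/(2g) = 84.52 + 25.38 + 0.657 = 110.56 m.

h ≈ 110.56 m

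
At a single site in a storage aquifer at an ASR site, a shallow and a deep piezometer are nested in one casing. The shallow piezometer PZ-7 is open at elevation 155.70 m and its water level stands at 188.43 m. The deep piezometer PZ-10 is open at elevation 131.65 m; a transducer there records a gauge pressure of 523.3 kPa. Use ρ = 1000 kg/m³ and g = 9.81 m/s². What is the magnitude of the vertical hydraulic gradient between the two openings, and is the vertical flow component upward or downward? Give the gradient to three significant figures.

|i_v| ≈ 0.143; vertical flow is downward

Total head at PZ-7: h = 188.43 m (water level in the standpipe).
Pressure head at PZ-10: ψ = P/(ρg) = 523.3×1000 / (1000 × 9.81) = 53.34 m.
Total head at PZ-10: h = z + ψ = 131.65 + 53.34 = 184.99 m.
Δh = h(PZ-7) − h(PZ-10) = 188.43 − 184.99 = 3.44 m.
Vertical separation Δz = 155.70 − 131.65 = 24.05 m.
|i_v| = |Δh| / Δz = 3.44 / 24.05 = 0.143.
Head is higher in the shallow piezometer, so vertical flow is downward (recharge condition).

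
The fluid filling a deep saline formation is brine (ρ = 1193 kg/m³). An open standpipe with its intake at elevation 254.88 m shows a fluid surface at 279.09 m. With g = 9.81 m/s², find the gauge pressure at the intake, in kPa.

Pressure head ψ = h − z = 279.09 − 254.88 = 24.21 m.
P = ρgψ = 1193 × 9.81 × 24.21 = 283338 Pa ≈ 283 kPa.

P ≈ 283 kPa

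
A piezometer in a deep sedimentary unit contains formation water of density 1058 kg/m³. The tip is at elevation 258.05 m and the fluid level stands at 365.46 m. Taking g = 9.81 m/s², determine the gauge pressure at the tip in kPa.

Pressure head ψ = h − z = 365.46 − 258.05 = 107.41 m.
P = ρgψ = 1058 × 9.81 × 107.41 = 1114806 Pa ≈ 1110 kPa.

P ≈ 1110 kPa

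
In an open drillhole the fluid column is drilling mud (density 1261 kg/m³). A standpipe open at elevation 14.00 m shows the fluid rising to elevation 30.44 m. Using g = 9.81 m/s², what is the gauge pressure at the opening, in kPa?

Pressure head ψ = h − z = 30.44 − 14.00 = 16.44 m.
P = ρgψ = 1261 × 9.81 × 16.44 = 203370 Pa ≈ 203 kPa.

P ≈ 203 kPa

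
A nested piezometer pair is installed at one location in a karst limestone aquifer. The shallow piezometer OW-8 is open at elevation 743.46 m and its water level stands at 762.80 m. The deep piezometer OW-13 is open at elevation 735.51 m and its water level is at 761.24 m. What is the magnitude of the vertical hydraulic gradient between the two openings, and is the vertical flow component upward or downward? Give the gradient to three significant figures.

|i_v| ≈ 0.196; vertical flow is downward

Total head at OW-8: h = 762.80 m (water level in the standpipe).
Total head at OW-13: h = 761.24 m.
Δh = h(OW-8) − h(OW-13) = 762.80 − 761.24 = 1.56 m.
Vertical separation Δz = 743.46 − 735.51 = 7.95 m.
|i_v| = |Δh| / Δz = 1.56 / 7.95 = 0.196.
Head is higher in the shallow piezometer, so vertical flow is downward (recharge condition).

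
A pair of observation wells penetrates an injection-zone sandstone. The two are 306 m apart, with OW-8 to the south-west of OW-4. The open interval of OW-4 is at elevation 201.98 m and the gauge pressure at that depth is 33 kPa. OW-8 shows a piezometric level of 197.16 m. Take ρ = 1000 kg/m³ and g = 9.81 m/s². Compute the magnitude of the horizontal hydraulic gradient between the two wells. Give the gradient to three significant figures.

i ≈ 0.0267

Pressure head at OW-4: ψ = P/(ρg) = 33×1000 / (1000 × 9.81) = 3.36 m.
Total head at OW-4: h = z + ψ = 201.98 + 3.36 = 205.34 m.
Total head at OW-8: h = 197.16 m (water level in the piezometer is the total head).
Head difference: h(OW-4) − h(OW-8) = 205.34 − 197.16 = 8.18 m.
Hydraulic gradient: i = |Δh| / L = 8.18 / 306 = 0.0267.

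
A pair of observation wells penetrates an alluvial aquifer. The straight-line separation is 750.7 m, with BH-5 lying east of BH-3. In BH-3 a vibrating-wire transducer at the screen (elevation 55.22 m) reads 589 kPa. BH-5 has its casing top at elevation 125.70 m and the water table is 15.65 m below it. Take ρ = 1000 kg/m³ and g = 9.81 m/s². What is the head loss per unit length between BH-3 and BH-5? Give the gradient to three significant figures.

Pressure head at BH-3: ψ = P/(ρg) = 589×1000 / (1000 × 9.81) = 60.04 m.
Total head at BH-3: h = z + ψ = 55.22 + 60.04 = 115.26 m.
Total head at BH-5: h = 125.70 − 15.65 = 110.05 m.
Head difference: h(BH-3) − h(BH-5) = 115.26 − 110.05 = 5.21 m.
Hydraulic gradient: i = |Δh| / L = 5.21 / 750.7 = 0.00694.

i ≈ 0.00694 m/m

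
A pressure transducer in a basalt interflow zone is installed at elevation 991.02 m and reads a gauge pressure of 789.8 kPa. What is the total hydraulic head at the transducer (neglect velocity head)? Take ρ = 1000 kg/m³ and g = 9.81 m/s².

ψ = P/(ρg) = 789.8×1000 / (1000 × 9.81) = 80.51 m.
h = z + ψ = 991.02 + 80.51 = 1071.53 m.

h ≈ 1071.53 m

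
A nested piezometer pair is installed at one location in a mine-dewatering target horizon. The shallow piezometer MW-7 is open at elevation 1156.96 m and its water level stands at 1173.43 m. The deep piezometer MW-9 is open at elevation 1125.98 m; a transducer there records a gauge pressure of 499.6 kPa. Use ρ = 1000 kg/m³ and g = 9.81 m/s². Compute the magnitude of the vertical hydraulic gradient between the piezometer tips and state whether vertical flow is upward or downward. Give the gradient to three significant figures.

Total head at MW-7: h = 1173.43 m (water level in the standpipe).
Pressure head at MW-9: ψ = P/(ρg) = 499.6×1000 / (1000 × 9.81) = 50.93 m.
Total head at MW-9: h = z + ψ = 1125.98 + 50.93 = 1176.91 m.
Δh = h(MW-7) − h(MW-9) = 1173.43 − 1176.91 = -3.48 m.
Vertical separation Δz = 1156.96 − 1125.98 = 30.98 m.
|i_v| = |Δh| / Δz = 3.48 / 30.98 = 0.112.
Head is higher in the deep piezometer, so vertical flow is upward (discharge condition).

|i_v| ≈ 0.112; vertical flow is upward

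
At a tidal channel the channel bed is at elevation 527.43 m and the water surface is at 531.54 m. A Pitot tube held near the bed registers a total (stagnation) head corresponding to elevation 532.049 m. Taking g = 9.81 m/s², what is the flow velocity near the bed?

Near the bed, under hydrostatic conditions, the piezometric head (z + ψ) equals the free-surface elevation, 531.54 m.
Velocity head = total − piezometric = 532.049 − 531.54 = 0.509 m.
v = √(2g·h_v) = √(2 × 9.81 × 0.509) = 3.16 m/s.

v ≈ 3.16 m/s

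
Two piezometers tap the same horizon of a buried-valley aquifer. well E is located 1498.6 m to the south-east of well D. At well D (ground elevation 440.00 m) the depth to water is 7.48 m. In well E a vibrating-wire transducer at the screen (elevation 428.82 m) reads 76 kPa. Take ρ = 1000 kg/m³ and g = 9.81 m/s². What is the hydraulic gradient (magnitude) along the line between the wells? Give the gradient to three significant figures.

i ≈ 0.00270

Total head at well D: h = 440.00 − 7.48 = 432.52 m.
Pressure head at well E: ψ = P/(ρg) = 76×1000 / (1000 × 9.81) = 7.75 m.
Total head at well E: h = z + ψ = 428.82 + 7.75 = 436.57 m.
Head difference: h(well D) − h(well E) = 432.52 − 436.57 = -4.05 m.
Hydraulic gradient: i = |Δh| / L = 4.05 / 1498.6 = 0.00270.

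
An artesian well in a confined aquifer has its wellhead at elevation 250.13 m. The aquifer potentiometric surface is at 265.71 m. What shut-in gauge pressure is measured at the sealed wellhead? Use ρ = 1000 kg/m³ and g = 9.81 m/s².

P ≈ 153 kPa

Head above the cap: Δh = 265.71 − 250.13 = 15.58 m.
P = ρgΔh = 1000 × 9.81 × 15.58 = 152840 Pa ≈ 153 kPa.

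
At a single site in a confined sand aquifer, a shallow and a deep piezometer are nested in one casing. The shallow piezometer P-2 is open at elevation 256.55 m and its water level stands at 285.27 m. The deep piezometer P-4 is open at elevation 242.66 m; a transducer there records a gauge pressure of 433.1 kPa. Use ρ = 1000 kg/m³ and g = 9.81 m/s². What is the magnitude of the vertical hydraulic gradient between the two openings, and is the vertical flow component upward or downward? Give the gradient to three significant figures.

|i_v| ≈ 0.111; vertical flow is upward

Total head at P-2: h = 285.27 m (water level in the standpipe).
Pressure head at P-4: ψ = P/(ρg) = 433.1×1000 / (1000 × 9.81) = 44.15 m.
Total head at P-4: h = z + ψ = 242.66 + 44.15 = 286.81 m.
Δh = h(P-2) − h(P-4) = 285.27 − 286.81 = -1.54 m.
Vertical separation Δz = 256.55 − 242.66 = 13.89 m.
|i_v| = |Δh| / Δz = 1.54 / 13.89 = 0.111.
Head is higher in the deep piezometer, so vertical flow is upward (discharge condition).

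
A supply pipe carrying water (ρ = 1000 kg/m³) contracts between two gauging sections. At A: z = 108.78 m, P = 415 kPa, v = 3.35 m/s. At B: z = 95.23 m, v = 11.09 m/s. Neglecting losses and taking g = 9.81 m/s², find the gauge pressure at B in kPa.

P₂ ≈ 492 kPa

Pressure head at A: ψ₁ = P₁/(ρg) = 415×1000 / (1000 × 9.81) = 42.30 m.
Velocity heads: v₁²/2g = 3.35²/19.62 = 0.572 m; v₂²/2g = 11.09²/19.62 = 6.269 m.
Total head H = z₁ + ψ₁ + v₁²/2g = 108.78 + 42.30 + 0.572 = 151.65 m.
ψ₂ = H − z₂ − v₂²/2g = 151.65 − 95.23 − 6.269 = 50.15 m.
P₂ = ρgψ₂ = 1000 × 9.81 × 50.15 ≈ 492 kPa.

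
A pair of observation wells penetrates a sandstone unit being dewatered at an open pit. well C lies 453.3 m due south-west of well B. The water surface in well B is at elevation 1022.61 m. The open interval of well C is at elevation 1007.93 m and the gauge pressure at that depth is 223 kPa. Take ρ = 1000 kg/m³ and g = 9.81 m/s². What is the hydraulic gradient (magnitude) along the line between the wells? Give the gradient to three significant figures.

i ≈ 0.0178

Total head at well B: h = 1022.61 m (water level in the piezometer is the total head).
Pressure head at well C: ψ = P/(ρg) = 223×1000 / (1000 × 9.81) = 22.73 m.
Total head at well C: h = z + ψ = 1007.93 + 22.73 = 1030.66 m.
Head difference: h(well B) − h(well C) = 1022.61 − 1030.66 = -8.05 m.
Hydraulic gradient: i = |Δh| / L = 8.05 / 453.3 = 0.0178.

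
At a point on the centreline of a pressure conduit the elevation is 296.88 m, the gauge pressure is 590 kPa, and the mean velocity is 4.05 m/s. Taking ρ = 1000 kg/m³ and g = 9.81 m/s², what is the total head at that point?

h ≈ 357.86 m

Pressure head ψ = P/(ρg) = 590×1000 / (1000 × 9.81) = 60.14 m.
Velocity head = v²/(2g) = 4.05² / (2 × 9.81) = 0.836 m.
h = z + ψ + v²/(2g) = 296.88 + 60.14 + 0.836 = 357.86 m.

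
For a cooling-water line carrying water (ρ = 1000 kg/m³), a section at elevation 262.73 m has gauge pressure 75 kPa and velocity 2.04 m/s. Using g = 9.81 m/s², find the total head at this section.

Pressure head ψ = P/(ρg) = 75×1000 / (1000 × 9.81) = 7.65 m.
Velocity head = v²/(2g) = 2.04² / (2 × 9.81) = 0.212 m.
h = z + ψ + v²/(2g) = 262.73 + 7.65 + 0.212 = 270.59 m.

h ≈ 270.59 m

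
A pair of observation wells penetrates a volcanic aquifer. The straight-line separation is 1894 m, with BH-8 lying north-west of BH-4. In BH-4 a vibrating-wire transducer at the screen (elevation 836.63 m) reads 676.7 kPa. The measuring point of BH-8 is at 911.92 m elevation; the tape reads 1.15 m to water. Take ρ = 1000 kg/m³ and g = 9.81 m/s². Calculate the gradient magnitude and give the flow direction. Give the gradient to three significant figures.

Pressure head at BH-4: ψ = P/(ρg) = 676.7×1000 / (1000 × 9.81) = 68.98 m.
Total head at BH-4: h = z + ψ = 836.63 + 68.98 = 905.61 m.
Total head at BH-8: h = 911.92 − 1.15 = 910.77 m.
Head difference: h(BH-4) − h(BH-8) = 905.61 − 910.77 = -5.16 m.
Hydraulic gradient: i = |Δh| / L = 5.16 / 1894 = 0.00272.
Flow is from higher to lower head: from BH-8 toward BH-4, i.e. toward the south-east.

i ≈ 0.00272; groundwater flows toward the south-east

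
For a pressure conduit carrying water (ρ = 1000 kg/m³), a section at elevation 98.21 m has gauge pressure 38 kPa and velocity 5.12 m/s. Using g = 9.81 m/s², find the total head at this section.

h ≈ 103.42 m

Pressure head ψ = P/(ρg) = 38×1000 / (1000 × 9.81) = 3.87 m.
Velocity head = v²/(2g) = 5.12² / (2 × 9.81) = 1.336 m.
h = z + ψ + v²/(2g) = 98.21 + 3.87 + 1.336 = 103.42 m.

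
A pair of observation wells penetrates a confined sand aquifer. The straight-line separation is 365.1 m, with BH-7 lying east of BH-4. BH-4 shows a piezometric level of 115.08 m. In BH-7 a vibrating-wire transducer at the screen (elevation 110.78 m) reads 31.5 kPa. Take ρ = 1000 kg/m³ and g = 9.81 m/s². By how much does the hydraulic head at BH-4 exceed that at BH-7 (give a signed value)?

Total head at BH-4: h = 115.08 m (water level in the piezometer is the total head).
Pressure head at BH-7: ψ = P/(ρg) = 31.5×1000 / (1000 × 9.81) = 3.21 m.
Total head at BH-7: h = z + ψ = 110.78 + 3.21 = 113.99 m.
Head difference: h(BH-4) − h(BH-7) = 115.08 − 113.99 = 1.09 m.

Δh ≈ 1.09 m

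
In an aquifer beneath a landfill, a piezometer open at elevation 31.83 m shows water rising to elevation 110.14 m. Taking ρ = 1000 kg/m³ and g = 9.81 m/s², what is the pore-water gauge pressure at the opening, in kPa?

Pressure head ψ = h − z = 110.14 − 31.83 = 78.31 m.
P = ρgψ = 1000 × 9.81 × 78.31 = 768221 Pa ≈ 768 kPa.

P ≈ 768 kPa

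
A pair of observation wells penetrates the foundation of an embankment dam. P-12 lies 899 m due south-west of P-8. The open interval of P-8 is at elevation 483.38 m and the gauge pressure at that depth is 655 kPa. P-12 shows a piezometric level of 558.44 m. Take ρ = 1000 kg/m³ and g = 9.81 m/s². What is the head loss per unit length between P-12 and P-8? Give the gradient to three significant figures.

Pressure head at P-8: ψ = P/(ρg) = 655×1000 / (1000 × 9.81) = 66.77 m.
Total head at P-8: h = z + ψ = 483.38 + 66.77 = 550.15 m.
Total head at P-12: h = 558.44 m (water level in the piezometer is the total head).
Head difference: h(P-8) − h(P-12) = 550.15 − 558.44 = -8.29 m.
Hydraulic gradient: i = |Δh| / L = 8.29 / 899 = 0.00922.

i ≈ 0.00922 m/m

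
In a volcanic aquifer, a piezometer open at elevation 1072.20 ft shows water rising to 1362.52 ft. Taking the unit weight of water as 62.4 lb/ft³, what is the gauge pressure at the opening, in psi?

P ≈ 126 psi

Pressure head ψ = h − z = 1362.52 − 1072.20 = 290.32 ft.
P = γ·ψ / 144 = 62.4 × 290.32 / 144 = 126 psi.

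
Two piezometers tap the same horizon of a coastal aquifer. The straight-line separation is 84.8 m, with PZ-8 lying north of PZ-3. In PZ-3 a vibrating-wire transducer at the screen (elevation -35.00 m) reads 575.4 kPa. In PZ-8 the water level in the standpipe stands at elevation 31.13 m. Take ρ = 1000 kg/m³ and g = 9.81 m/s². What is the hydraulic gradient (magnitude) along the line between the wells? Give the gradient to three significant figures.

i ≈ 0.0882

Pressure head at PZ-3: ψ = P/(ρg) = 575.4×1000 / (1000 × 9.81) = 58.65 m.
Total head at PZ-3: h = z + ψ = -35.00 + 58.65 = 23.65 m.
Total head at PZ-8: h = 31.13 m (water level in the piezometer is the total head).
Head difference: h(PZ-3) − h(PZ-8) = 23.65 − 31.13 = -7.48 m.
Hydraulic gradient: i = |Δh| / L = 7.48 / 84.8 = 0.0882.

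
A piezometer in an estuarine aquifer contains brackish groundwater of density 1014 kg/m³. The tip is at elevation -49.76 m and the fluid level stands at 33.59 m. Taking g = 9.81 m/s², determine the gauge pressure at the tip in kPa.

P ≈ 829 kPa

Pressure head ψ = h − z = 33.59 − (-49.76) = 83.35 m.
P = ρgψ = 1014 × 9.81 × 83.35 = 829111 Pa ≈ 829 kPa.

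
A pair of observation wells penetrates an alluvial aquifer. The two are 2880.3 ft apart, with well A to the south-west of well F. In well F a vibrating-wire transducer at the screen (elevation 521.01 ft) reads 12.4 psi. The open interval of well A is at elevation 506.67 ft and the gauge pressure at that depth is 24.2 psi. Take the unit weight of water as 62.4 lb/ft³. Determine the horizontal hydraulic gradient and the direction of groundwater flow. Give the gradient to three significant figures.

Pressure head at well F: ψ = 144·P/γ = 144 × 12.4 / 62.4 = 28.62 ft.
Total head at well F: h = z + ψ = 521.01 + 28.62 = 549.63 ft.
Pressure head at well A: ψ = 144·P/γ = 144 × 24.2 / 62.4 = 55.85 ft.
Total head at well A: h = z + ψ = 506.67 + 55.85 = 562.52 ft.
Head difference: h(well F) − h(well A) = 549.63 − 562.52 = -12.89 ft.
Hydraulic gradient: i = |Δh| / L = 12.89 / 2880.3 = 0.00448.
Flow is from higher to lower head: from well A toward well F, i.e. toward the north-east.

i ≈ 0.00448; groundwater flows toward the north-east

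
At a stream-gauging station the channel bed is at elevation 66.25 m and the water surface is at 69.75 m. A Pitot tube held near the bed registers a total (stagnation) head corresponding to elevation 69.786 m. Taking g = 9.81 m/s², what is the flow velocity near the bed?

Near the bed, under hydrostatic conditions, the piezometric head (z + ψ) equals the free-surface elevation, 69.75 m.
Velocity head = total − piezometric = 69.786 − 69.75 = 0.036 m.
v = √(2g·h_v) = √(2 × 9.81 × 0.036) = 0.840 m/s.

v ≈ 0.840 m/s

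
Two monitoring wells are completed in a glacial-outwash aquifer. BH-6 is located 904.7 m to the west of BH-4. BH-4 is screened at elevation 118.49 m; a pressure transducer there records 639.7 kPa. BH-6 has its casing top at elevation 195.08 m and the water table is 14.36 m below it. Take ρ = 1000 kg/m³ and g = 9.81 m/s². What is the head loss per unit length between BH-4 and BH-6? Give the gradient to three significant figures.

Pressure head at BH-4: ψ = P/(ρg) = 639.7×1000 / (1000 × 9.81) = 65.21 m.
Total head at BH-4: h = z + ψ = 118.49 + 65.21 = 183.70 m.
Total head at BH-6: h = 195.08 − 14.36 = 180.72 m.
Head difference: h(BH-4) − h(BH-6) = 183.70 − 180.72 = 2.98 m.
Hydraulic gradient: i = |Δh| / L = 2.98 / 904.7 = 0.00329.

i ≈ 0.00329 m/m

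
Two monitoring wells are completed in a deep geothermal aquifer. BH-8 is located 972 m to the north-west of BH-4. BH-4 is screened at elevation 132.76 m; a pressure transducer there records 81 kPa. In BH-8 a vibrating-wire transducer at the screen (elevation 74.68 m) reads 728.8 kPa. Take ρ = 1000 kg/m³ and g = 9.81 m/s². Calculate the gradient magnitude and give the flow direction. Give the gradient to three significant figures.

Pressure head at BH-4: ψ = P/(ρg) = 81×1000 / (1000 × 9.81) = 8.26 m.
Total head at BH-4: h = z + ψ = 132.76 + 8.26 = 141.02 m.
Pressure head at BH-8: ψ = P/(ρg) = 728.8×1000 / (1000 × 9.81) = 74.29 m.
Total head at BH-8: h = z + ψ = 74.68 + 74.29 = 148.97 m.
Head difference: h(BH-4) − h(BH-8) = 141.02 − 148.97 = -7.95 m.
Hydraulic gradient: i = |Δh| / L = 7.95 / 972 = 0.00818.
Flow is from higher to lower head: from BH-8 toward BH-4, i.e. toward the south-east.

i ≈ 0.00818; groundwater flows toward the south-east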